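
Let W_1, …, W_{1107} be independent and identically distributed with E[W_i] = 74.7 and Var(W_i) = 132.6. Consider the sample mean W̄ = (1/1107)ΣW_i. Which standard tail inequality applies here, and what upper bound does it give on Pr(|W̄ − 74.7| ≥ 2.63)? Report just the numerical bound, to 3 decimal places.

0.017

With mean and variance of each term known, Chebyshev's inequality bounds the deviation of the sum (or sample mean).
Var(W̄) = Var(W_i)/n = 132.6/1107 = 0.11978.
Chebyshev: Pr(|W̄ − 74.7| ≥ 2.63) ≤ Var(W̄)/(2.63)² = 132.6/(1107·2.63²) = 0.0173.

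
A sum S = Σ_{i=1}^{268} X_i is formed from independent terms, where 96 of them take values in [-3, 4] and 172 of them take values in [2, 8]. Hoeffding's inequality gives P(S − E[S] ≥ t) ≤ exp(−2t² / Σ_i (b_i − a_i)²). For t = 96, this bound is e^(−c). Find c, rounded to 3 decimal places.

1.692

Σ(b_i − a_i)² = 96·7² + 172·6² = 10896.
c = 2t² / 10896 = 2·96² / 10896 = 1.6916.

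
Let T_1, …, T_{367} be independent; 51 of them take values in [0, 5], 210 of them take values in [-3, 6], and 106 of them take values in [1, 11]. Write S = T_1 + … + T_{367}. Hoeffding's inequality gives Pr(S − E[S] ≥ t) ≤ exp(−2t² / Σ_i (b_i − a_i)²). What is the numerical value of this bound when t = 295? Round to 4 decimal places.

0.0024

Σ(b_i − a_i)² = 51·5² + 210·9² + 106·10² = 28885.
Exponent = 2·295² / 28885 = 6.02562.
Bound = exp(−6.02562) = 0.00242.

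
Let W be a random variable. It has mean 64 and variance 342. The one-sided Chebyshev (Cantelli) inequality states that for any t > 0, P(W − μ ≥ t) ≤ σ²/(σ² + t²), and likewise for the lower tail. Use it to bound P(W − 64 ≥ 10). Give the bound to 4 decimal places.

Here σ² = 342 and t = 10, so σ² + t² = 442.
Cantelli's bound: 342/442 = 0.7738.

0.7738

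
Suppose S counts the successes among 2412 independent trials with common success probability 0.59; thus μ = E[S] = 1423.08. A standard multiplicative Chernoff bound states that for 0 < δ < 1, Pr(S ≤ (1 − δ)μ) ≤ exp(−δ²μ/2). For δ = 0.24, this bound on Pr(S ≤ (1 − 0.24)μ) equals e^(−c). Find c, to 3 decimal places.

c = δ²μ/2 = 0.24²·1423.08/2 = 40.9847.

40.985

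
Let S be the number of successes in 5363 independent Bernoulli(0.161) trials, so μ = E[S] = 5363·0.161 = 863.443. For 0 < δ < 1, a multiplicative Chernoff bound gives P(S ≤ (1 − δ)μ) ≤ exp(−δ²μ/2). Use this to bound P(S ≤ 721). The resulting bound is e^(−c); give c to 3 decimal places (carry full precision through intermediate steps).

11.749

Write 721 = (1 − δ)μ, so δ = 1 − 721/863.443 = 0.1649709…
Then the exponent is δ²μ/2 = (μ − 721)²/(2μ) = 11.749478.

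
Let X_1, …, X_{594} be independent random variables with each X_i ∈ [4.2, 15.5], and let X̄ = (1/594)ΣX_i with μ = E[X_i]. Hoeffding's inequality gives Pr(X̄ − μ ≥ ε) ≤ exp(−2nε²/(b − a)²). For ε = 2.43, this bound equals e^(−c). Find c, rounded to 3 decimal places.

c = 2nε²/(b − a)² = 2·594·2.43² / 11.3² = 54.9379.

54.938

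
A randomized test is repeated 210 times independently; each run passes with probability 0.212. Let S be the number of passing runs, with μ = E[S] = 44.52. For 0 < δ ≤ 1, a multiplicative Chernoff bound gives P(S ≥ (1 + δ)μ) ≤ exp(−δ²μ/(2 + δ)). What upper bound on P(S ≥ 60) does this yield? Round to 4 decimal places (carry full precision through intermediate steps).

0.1010

Write 60 = (1 + δ)μ, so δ = 60/44.52 − 1 = 0.3477089…
Then the exponent is δ²μ/(2 + δ) = (60 − μ)² / (μ·(2 + δ)) = 2.292675.
Bound = exp(−2.292675) = 0.10100.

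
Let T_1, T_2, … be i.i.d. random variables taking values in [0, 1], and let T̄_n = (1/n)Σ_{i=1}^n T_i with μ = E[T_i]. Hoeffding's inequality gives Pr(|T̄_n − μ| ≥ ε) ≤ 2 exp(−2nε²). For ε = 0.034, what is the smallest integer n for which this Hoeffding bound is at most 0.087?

Require 2·exp(−2nε²) ≤ 0.087, i.e. 2nε² ≥ ln(2/0.087) = 3.134994.
So n ≥ 3.134994 / (2·0.034²) = 1355.966.
The smallest integer n is 1356.

1356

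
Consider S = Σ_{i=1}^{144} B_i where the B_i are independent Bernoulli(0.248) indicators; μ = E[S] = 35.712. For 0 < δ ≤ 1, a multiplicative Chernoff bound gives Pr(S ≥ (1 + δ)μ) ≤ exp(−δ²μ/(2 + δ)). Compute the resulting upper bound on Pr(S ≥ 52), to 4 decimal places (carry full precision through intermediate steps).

Write 52 = (1 + δ)μ, so δ = 52/35.712 − 1 = 0.4560932…
Then the exponent is δ²μ/(2 + δ) = (52 − μ)² / (μ·(2 + δ)) = 3.024660.
Bound = exp(−3.024660) = 0.04857.

0.0486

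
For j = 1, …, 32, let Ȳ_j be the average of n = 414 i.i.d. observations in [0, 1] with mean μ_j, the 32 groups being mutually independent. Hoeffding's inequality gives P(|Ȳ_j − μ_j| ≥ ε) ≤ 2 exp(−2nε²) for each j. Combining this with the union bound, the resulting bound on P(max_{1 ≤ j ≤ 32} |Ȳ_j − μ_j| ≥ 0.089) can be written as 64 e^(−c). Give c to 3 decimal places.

Union bound over the 32 events: P(max_{1 ≤ j ≤ 32} |Ȳ_j − μ_j| ≥ 0.089) ≤ 32·2·exp(−2nε²) = 64 exp(−2·414·0.089²).
So c = 2·414·0.089² = 6.5586.

6.559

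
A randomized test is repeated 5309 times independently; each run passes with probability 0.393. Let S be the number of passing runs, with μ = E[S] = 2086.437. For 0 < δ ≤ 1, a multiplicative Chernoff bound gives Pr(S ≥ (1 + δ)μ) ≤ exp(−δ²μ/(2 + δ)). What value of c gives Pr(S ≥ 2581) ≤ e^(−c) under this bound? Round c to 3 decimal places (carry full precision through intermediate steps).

52.404

Write 2581 = (1 + δ)μ, so δ = 2581/2086.437 − 1 = 0.2370371…
Then the exponent is δ²μ/(2 + δ) = (2581 − μ)² / (μ·(2 + δ)) = 52.404041.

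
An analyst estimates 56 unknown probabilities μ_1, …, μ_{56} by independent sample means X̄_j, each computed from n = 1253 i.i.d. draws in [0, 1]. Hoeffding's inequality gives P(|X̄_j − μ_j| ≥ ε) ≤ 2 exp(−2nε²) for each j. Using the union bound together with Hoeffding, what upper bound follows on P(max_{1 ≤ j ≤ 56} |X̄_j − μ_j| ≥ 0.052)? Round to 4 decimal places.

Per-experiment Hoeffding bound: 2·exp(−2·1253·0.052²) = 2·exp(−6.77622) = 0.0022811.
Union bound over 56 events: 56·0.0022811 = 0.12774.

0.1277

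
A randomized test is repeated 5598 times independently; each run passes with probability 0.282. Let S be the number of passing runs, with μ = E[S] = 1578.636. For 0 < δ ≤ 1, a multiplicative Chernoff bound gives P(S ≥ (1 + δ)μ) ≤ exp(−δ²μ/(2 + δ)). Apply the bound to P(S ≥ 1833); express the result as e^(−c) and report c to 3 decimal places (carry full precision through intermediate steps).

18.965

Write 1833 = (1 + δ)μ, so δ = 1833/1578.636 − 1 = 0.161129…
Then the exponent is δ²μ/(2 + δ) = (1833 − μ)² / (μ·(2 + δ)) = 18.964815.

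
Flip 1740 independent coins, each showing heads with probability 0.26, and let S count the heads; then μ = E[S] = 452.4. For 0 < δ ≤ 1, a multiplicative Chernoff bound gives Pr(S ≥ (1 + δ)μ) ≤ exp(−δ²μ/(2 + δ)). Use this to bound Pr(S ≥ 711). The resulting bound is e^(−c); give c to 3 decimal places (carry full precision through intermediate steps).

57.481

Write 711 = (1 + δ)μ, so δ = 711/452.4 − 1 = 0.571618…
Then the exponent is δ²μ/(2 + δ) = (711 − μ)² / (μ·(2 + δ)) = 57.481485.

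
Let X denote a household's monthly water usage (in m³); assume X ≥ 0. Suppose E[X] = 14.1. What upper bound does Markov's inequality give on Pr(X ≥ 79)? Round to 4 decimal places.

Markov's inequality: for a non-negative random variable, Pr(X ≥ a) ≤ E[X]/a.
Here E[X] = 14.1 and a = 79, so the bound is 14.1/79 = 0.1785.

0.1785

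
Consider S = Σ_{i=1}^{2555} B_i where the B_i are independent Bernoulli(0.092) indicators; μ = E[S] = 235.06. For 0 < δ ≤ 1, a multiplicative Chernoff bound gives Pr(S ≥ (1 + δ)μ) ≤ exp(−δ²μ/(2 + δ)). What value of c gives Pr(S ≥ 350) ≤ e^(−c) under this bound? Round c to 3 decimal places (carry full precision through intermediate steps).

Write 350 = (1 + δ)μ, so δ = 350/235.06 − 1 = 0.4889815…
Then the exponent is δ²μ/(2 + δ) = (350 − μ)² / (μ·(2 + δ)) = 22.580938.

22.581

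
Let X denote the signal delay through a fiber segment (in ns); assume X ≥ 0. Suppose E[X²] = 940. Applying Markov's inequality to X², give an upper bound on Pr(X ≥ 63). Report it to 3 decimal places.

0.237

Since X ≥ 0, the event {X ≥ 63} is the same as {X² ≥ 3969}.
Markov's inequality applied to X² gives Pr(X² ≥ 3969) ≤ E[X²]/3969 = 940/3969 = 0.2368.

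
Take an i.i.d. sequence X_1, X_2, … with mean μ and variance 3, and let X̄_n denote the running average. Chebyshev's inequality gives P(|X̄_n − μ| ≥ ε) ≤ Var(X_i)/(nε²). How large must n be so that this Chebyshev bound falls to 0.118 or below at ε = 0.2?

Require 3/(n·0.2²) ≤ 0.118, i.e. n ≥ 3/(0.118·0.2²) = 635.593.
The smallest integer n is 636.

636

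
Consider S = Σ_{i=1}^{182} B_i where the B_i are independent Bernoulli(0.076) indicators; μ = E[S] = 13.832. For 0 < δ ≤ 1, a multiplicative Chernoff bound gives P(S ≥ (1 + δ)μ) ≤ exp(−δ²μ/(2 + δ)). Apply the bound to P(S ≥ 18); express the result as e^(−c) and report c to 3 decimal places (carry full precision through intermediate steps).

Write 18 = (1 + δ)μ, so δ = 18/13.832 − 1 = 0.3013302…
Then the exponent is δ²μ/(2 + δ) = (18 − μ)² / (μ·(2 + δ)) = 0.545747.

0.546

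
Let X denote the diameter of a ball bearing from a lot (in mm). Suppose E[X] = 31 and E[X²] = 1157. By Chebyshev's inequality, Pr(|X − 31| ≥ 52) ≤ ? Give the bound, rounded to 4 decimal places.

Var(X) = E[X²] − (E[X])² = 1157 − 961 = 196.
Chebyshev's inequality: Pr(|X − μ| ≥ t) ≤ Var(X)/t² = 196/2704 = 0.0725.

0.0725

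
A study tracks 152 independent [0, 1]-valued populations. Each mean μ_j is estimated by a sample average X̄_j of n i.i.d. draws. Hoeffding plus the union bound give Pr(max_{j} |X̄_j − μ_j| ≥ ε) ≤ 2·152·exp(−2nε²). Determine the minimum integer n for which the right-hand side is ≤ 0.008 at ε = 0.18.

163

Need 2·152·exp(−2nε²) ≤ 0.008, i.e. exp(−2nε²) ≤ 0.008/304.
So 2nε² ≥ ln(304/0.008) = 10.545341.
Hence n ≥ 10.545341/(2·0.18²) = 162.737.
The smallest integer n is 163.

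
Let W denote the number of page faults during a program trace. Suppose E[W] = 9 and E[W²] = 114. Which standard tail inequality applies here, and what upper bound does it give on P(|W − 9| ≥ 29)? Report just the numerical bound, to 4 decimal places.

The first two moments determine the variance, so Chebyshev's inequality is the sharpest standard bound available.
Var(W) = E[W²] − (E[W])² = 114 − 81 = 33.
Chebyshev's inequality: P(|W − μ| ≥ t) ≤ Var(W)/t² = 33/841 = 0.0392.

0.0392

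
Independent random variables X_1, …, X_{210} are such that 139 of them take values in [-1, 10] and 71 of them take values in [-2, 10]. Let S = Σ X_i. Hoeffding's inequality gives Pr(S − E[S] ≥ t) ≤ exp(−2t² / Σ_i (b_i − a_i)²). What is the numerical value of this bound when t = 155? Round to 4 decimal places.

0.1692

Σ(b_i − a_i)² = 139·11² + 71·12² = 27043.
Exponent = 2·155² / 27043 = 1.77680.
Bound = exp(−1.77680) = 0.16918.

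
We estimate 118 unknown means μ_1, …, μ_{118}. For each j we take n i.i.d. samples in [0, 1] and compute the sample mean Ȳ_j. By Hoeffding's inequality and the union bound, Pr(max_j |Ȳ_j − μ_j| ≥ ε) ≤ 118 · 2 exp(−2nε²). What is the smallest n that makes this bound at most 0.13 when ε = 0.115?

284

Need 2·118·exp(−2nε²) ≤ 0.13, i.e. exp(−2nε²) ≤ 0.13/236.
So 2nε² ≥ ln(236/0.13) = 7.504053.
Hence n ≥ 7.504053/(2·0.115²) = 283.707.
The smallest integer n is 284.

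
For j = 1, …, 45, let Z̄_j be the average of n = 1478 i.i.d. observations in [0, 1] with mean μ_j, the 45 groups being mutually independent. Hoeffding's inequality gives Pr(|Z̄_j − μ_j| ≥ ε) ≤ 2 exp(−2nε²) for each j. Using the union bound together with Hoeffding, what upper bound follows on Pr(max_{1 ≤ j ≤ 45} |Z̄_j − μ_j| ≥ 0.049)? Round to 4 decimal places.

Per-experiment Hoeffding bound: 2·exp(−2·1478·0.049²) = 2·exp(−7.09736) = 0.0016546.
Union bound over 45 events: 45·0.0016546 = 0.07446.

0.0745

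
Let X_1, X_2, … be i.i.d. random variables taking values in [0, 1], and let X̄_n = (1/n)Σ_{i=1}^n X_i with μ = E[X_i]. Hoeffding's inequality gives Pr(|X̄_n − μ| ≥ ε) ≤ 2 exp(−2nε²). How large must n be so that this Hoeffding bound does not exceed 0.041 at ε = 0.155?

81

Require 2·exp(−2nε²) ≤ 0.041, i.e. 2nε² ≥ ln(2/0.041) = 3.887330.
So n ≥ 3.887330 / (2·0.155²) = 80.902.
The smallest integer n is 81.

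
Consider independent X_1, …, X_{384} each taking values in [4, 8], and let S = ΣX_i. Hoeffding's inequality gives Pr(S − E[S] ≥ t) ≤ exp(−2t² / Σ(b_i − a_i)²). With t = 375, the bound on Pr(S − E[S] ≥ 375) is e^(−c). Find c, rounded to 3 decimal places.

Σ(b_i − a_i)² = 384·(4)² = 6144.
c = 2t²/6144 = 2·375²/6144 = 45.7764.

45.776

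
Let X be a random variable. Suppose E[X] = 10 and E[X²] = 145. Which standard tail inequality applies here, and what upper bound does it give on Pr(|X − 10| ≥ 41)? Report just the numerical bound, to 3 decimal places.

The first two moments determine the variance, so Chebyshev's inequality is the sharpest standard bound available.
Var(X) = E[X²] − (E[X])² = 145 − 100 = 45.
Chebyshev's inequality: Pr(|X − μ| ≥ t) ≤ Var(X)/t² = 45/1681 = 0.0268.

0.027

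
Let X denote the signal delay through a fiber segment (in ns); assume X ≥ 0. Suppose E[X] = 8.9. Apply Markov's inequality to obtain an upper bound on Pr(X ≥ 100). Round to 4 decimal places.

0.0890

Markov's inequality: for a non-negative random variable, Pr(X ≥ a) ≤ E[X]/a.
Here E[X] = 8.9 and a = 100, so the bound is 8.9/100 = 0.0890.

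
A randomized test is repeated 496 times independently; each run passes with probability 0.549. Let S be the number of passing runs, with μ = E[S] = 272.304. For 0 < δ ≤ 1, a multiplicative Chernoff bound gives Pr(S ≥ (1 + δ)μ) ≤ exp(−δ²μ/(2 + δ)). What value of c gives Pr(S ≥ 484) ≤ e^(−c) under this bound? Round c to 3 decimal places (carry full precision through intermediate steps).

59.256

Write 484 = (1 + δ)μ, so δ = 484/272.304 − 1 = 0.7774252…
Then the exponent is δ²μ/(2 + δ) = (484 − μ)² / (μ·(2 + δ)) = 59.255533.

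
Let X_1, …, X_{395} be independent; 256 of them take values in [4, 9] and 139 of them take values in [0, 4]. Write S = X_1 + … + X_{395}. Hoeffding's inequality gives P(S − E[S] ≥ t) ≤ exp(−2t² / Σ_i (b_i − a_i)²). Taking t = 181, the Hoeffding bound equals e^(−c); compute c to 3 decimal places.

Σ(b_i − a_i)² = 256·5² + 139·4² = 8624.
c = 2t² / 8624 = 2·181² / 8624 = 7.5976.

7.598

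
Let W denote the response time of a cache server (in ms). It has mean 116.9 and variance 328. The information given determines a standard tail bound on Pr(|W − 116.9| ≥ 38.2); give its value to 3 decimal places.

Mean and variance are known, so Chebyshev's inequality applies.
Chebyshev: Pr(|W − μ| ≥ t) ≤ Var(W)/t².
Bound = 328 / 1459.24 = 0.2248.

0.225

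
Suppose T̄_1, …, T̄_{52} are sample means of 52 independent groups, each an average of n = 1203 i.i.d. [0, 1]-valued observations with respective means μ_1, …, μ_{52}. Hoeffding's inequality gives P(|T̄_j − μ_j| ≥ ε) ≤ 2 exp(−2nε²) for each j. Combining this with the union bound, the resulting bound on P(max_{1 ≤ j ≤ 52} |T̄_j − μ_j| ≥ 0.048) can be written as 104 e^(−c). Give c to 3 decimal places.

5.543

Union bound over the 52 events: P(max_{1 ≤ j ≤ 52} |T̄_j − μ_j| ≥ 0.048) ≤ 52·2·exp(−2nε²) = 104 exp(−2·1203·0.048²).
So c = 2·1203·0.048² = 5.5434.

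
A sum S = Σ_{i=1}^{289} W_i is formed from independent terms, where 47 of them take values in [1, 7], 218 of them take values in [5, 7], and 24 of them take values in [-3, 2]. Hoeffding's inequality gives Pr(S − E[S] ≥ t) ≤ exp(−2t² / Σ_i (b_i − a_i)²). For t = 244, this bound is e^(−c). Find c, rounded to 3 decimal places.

Σ(b_i − a_i)² = 47·6² + 218·2² + 24·5² = 3164.
c = 2t² / 3164 = 2·244² / 3164 = 37.6334.

37.633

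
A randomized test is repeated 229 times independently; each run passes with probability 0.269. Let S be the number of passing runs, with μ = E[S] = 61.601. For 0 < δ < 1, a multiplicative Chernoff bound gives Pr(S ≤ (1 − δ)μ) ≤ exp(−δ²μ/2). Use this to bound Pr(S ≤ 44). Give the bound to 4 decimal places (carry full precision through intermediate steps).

0.0809

Write 44 = (1 − δ)μ, so δ = 1 − 44/61.601 = 0.2857259…
Then the exponent is δ²μ/2 = (μ − 44)²/(2μ) = 2.514531.
Bound = exp(−2.514531) = 0.08090.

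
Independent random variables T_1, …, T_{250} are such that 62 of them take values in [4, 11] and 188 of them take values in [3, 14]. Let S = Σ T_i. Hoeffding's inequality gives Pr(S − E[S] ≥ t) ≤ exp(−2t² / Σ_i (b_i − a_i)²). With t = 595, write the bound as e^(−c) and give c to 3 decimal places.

Σ(b_i − a_i)² = 62·7² + 188·11² = 25786.
c = 2t² / 25786 = 2·595² / 25786 = 27.4587.

27.459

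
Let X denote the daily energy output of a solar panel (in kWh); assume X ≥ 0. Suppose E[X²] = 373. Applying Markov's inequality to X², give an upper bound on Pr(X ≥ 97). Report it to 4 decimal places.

Since X ≥ 0, the event {X ≥ 97} is the same as {X² ≥ 9409}.
Markov's inequality applied to X² gives Pr(X² ≥ 9409) ≤ E[X²]/9409 = 373/9409 = 0.0396.

0.0396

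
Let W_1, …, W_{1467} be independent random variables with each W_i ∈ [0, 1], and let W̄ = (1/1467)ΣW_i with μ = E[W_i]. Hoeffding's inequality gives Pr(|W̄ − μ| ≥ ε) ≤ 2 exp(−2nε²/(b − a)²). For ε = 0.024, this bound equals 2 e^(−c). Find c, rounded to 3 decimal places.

c = 2nε²/(b − a)² = 2·1467·0.024² / 1² = 1.6900.

1.690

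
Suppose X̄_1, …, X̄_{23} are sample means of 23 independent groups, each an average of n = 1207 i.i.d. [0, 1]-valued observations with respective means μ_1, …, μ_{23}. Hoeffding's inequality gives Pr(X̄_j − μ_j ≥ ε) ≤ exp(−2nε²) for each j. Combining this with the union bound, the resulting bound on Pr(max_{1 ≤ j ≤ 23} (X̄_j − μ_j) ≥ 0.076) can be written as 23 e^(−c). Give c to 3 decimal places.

Union bound over the 23 events: Pr(max_{1 ≤ j ≤ 23} (X̄_j − μ_j) ≥ 0.076) ≤ 23·exp(−2nε²) = 23 exp(−2·1207·0.076²).
So c = 2·1207·0.076² = 13.9433.

13.943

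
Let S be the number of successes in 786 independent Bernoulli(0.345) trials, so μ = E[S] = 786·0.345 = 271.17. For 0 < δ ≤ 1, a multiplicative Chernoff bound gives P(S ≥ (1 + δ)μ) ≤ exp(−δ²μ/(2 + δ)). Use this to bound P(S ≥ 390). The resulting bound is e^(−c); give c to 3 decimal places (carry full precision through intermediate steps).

21.357

Write 390 = (1 + δ)μ, so δ = 390/271.17 − 1 = 0.4382122…
Then the exponent is δ²μ/(2 + δ) = (390 − μ)² / (μ·(2 + δ)) = 21.356941.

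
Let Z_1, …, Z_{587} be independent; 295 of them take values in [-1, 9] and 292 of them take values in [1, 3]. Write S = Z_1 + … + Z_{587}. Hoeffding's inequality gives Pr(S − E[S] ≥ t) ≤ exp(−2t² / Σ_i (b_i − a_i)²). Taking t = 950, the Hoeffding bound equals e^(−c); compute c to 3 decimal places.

58.856

Σ(b_i − a_i)² = 295·10² + 292·2² = 30668.
c = 2t² / 30668 = 2·950² / 30668 = 58.8561.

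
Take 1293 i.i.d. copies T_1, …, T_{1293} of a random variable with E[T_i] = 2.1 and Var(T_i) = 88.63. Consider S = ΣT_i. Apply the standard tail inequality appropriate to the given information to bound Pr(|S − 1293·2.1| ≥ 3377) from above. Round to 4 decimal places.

0.0100

With mean and variance of each term known, Chebyshev's inequality bounds the deviation of the sum (or sample mean).
Var(S) = n·Var(T_i) = 1293·88.63 = 114598.59.
Chebyshev: Pr(|S − 1293·2.1| ≥ 3377) ≤ Var(S)/3377² = 114598.59/11404129 = 0.0100.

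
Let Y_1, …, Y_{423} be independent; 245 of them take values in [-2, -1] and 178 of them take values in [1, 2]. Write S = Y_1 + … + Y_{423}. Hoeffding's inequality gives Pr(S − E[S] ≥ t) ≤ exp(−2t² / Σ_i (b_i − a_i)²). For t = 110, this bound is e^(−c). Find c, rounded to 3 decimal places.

Σ(b_i − a_i)² = 245·1² + 178·1² = 423.
c = 2t² / 423 = 2·110² / 423 = 57.2104.

57.210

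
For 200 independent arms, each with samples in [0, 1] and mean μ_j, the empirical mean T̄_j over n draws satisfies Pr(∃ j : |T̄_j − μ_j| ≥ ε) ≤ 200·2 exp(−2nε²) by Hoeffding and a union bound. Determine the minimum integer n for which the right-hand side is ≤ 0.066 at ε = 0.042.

2469

Need 2·200·exp(−2nε²) ≤ 0.066, i.e. exp(−2nε²) ≤ 0.066/400.
So 2nε² ≥ ln(400/0.066) = 8.709565.
Hence n ≥ 8.709565/(2·0.042²) = 2468.698.
The smallest integer n is 2469.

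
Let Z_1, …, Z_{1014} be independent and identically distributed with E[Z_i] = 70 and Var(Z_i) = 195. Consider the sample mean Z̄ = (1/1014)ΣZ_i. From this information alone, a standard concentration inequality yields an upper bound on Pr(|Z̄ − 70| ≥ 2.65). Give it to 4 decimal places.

0.0274

With mean and variance of each term known, Chebyshev's inequality bounds the deviation of the sum (or sample mean).
Var(Z̄) = Var(Z_i)/n = 195/1014 = 0.19231.
Chebyshev: Pr(|Z̄ − 70| ≥ 2.65) ≤ Var(Z̄)/(2.65)² = 195/(1014·2.65²) = 0.0274.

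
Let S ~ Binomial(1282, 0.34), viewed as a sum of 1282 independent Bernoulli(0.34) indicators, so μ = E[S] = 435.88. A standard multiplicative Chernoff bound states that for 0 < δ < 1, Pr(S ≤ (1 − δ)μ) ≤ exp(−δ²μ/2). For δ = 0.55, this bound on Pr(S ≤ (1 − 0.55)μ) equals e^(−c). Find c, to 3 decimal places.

65.927

c = δ²μ/2 = 0.55²·435.88/2 = 65.9269.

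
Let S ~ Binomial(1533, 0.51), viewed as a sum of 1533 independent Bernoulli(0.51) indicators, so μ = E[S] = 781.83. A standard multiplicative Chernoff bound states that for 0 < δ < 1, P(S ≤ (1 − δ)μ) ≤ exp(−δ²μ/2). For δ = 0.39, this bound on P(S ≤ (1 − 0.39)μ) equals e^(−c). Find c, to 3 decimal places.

c = δ²μ/2 = 0.39²·781.83/2 = 59.4582.

59.458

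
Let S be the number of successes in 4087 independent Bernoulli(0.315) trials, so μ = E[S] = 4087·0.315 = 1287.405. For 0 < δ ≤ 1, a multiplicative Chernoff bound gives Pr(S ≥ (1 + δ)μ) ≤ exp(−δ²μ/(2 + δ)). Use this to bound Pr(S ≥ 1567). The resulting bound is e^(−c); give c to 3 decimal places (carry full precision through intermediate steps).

Write 1567 = (1 + δ)μ, so δ = 1567/1287.405 − 1 = 0.2171772…
Then the exponent is δ²μ/(2 + δ) = (1567 − μ)² / (μ·(2 + δ)) = 27.386921.

27.387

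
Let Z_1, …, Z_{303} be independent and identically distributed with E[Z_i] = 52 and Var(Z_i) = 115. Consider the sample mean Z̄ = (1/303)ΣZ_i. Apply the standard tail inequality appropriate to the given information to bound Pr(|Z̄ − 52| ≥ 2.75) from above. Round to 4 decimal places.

0.0502

With mean and variance of each term known, Chebyshev's inequality bounds the deviation of the sum (or sample mean).
Var(Z̄) = Var(Z_i)/n = 115/303 = 0.37954.
Chebyshev: Pr(|Z̄ − 52| ≥ 2.75) ≤ Var(Z̄)/(2.75)² = 115/(303·2.75²) = 0.0502.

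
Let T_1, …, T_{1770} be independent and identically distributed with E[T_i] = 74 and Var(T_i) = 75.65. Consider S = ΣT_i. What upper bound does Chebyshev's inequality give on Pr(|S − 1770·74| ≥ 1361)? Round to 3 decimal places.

Var(S) = n·Var(T_i) = 1770·75.65 = 133900.5.
Chebyshev: Pr(|S − 1770·74| ≥ 1361) ≤ Var(S)/1361² = 133900.5/1852321 = 0.0723.

0.072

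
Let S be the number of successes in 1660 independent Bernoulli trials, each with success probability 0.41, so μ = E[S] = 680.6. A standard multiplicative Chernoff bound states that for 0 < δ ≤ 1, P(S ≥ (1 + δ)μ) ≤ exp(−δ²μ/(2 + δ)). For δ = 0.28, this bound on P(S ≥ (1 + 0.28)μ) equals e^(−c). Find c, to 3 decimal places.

23.403

c = δ²μ/(2 + δ) = 0.28²·680.6/(2 + 0.28) = 23.4031.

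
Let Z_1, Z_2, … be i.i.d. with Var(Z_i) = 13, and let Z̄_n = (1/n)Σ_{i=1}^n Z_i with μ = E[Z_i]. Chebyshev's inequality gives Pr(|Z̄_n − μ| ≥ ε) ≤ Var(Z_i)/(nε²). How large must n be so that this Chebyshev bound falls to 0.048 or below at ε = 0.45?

Require 13/(n·0.45²) ≤ 0.048, i.e. n ≥ 13/(0.048·0.45²) = 1337.449.
The smallest integer n is 1338.

1338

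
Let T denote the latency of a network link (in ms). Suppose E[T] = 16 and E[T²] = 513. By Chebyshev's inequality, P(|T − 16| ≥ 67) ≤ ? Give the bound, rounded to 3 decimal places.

Var(T) = E[T²] − (E[T])² = 513 − 256 = 257.
Chebyshev's inequality: P(|T − μ| ≥ t) ≤ Var(T)/t² = 257/4489 = 0.0573.

0.057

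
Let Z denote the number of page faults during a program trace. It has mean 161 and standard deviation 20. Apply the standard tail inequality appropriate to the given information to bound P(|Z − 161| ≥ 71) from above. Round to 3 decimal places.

0.079

Mean and variance are known, so Chebyshev's inequality applies.
Chebyshev: P(|Z − μ| ≥ t) ≤ Var(Z)/t².
Var(Z) = σ² = 20² = 400.
Bound = 400 / 5041 = 0.0793.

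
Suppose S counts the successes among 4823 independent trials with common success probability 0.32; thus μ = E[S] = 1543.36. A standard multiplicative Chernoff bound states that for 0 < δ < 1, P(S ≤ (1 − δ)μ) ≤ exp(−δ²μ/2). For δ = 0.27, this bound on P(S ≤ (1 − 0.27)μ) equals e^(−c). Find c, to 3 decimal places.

c = δ²μ/2 = 0.27²·1543.36/2 = 56.2555.

56.255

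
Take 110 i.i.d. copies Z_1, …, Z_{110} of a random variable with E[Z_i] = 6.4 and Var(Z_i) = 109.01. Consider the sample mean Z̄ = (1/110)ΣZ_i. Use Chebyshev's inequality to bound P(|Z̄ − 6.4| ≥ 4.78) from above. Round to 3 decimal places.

0.043

Var(Z̄) = Var(Z_i)/n = 109.01/110 = 0.991.
Chebyshev: P(|Z̄ − 6.4| ≥ 4.78) ≤ Var(Z̄)/(4.78)² = 109.01/(110·4.78²) = 0.0434.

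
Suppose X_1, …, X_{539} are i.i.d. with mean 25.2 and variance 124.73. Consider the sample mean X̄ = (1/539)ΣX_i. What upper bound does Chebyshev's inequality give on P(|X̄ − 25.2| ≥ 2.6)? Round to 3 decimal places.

0.034

Var(X̄) = Var(X_i)/n = 124.73/539 = 0.23141.
Chebyshev: P(|X̄ − 25.2| ≥ 2.6) ≤ Var(X̄)/(2.6)² = 124.73/(539·2.6²) = 0.0342.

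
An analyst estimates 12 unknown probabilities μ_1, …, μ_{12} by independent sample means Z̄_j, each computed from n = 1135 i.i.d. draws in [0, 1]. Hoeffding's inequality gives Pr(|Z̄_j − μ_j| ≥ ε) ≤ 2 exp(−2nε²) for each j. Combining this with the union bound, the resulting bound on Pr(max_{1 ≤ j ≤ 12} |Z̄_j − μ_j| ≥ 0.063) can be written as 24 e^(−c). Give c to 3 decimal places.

9.010

Union bound over the 12 events: Pr(max_{1 ≤ j ≤ 12} |Z̄_j − μ_j| ≥ 0.063) ≤ 12·2·exp(−2nε²) = 24 exp(−2·1135·0.063²).
So c = 2·1135·0.063² = 9.0096.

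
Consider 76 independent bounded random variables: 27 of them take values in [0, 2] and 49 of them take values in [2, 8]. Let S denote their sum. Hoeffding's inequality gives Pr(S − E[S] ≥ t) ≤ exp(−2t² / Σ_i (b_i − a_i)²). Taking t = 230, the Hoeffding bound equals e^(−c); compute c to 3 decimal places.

Σ(b_i − a_i)² = 27·2² + 49·6² = 1872.
c = 2t² / 1872 = 2·230² / 1872 = 56.5171.

56.517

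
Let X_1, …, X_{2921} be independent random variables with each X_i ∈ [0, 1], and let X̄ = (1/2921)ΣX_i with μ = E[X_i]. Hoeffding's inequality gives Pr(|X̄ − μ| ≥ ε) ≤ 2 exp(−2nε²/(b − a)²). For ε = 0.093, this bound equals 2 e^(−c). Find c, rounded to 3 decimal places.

c = 2nε²/(b − a)² = 2·2921·0.093² / 1² = 50.5275.

50.527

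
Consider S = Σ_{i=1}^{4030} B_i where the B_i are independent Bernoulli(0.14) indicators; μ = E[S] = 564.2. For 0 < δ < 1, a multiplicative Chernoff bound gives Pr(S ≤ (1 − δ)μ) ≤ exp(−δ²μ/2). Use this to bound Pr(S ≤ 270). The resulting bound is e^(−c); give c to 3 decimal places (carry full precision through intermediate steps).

76.705

Write 270 = (1 − δ)μ, so δ = 1 − 270/564.2 = 0.5214463…
Then the exponent is δ²μ/2 = (μ − 270)²/(2μ) = 76.704750.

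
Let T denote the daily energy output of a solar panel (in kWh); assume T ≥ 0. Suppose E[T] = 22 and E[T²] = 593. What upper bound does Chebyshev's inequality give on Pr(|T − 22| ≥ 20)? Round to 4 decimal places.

0.2725

Var(T) = E[T²] − (E[T])² = 593 − 484 = 109.
Chebyshev's inequality: Pr(|T − μ| ≥ t) ≤ Var(T)/t² = 109/400 = 0.2725.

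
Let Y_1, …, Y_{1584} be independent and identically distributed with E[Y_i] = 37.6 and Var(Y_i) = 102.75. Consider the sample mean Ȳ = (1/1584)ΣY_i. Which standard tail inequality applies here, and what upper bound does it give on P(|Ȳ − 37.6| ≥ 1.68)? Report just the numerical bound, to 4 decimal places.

With mean and variance of each term known, Chebyshev's inequality bounds the deviation of the sum (or sample mean).
Var(Ȳ) = Var(Y_i)/n = 102.75/1584 = 0.064867.
Chebyshev: P(|Ȳ − 37.6| ≥ 1.68) ≤ Var(Ȳ)/(1.68)² = 102.75/(1584·1.68²) = 0.0230.

0.0230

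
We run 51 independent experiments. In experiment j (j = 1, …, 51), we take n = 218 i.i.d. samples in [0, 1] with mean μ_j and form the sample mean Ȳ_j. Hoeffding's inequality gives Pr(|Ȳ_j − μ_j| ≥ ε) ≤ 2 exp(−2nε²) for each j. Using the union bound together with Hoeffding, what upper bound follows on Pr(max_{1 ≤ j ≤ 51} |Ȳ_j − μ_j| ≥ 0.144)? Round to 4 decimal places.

0.0121

Per-experiment Hoeffding bound: 2·exp(−2·218·0.144²) = 2·exp(−9.04090) = 0.00023693.
Union bound over 51 events: 51·0.00023693 = 0.01208.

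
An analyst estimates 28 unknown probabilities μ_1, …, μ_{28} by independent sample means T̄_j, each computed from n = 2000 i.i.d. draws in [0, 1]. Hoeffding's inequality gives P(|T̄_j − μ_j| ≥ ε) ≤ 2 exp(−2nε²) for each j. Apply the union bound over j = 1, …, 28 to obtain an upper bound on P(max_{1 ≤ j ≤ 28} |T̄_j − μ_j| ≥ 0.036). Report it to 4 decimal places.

Per-experiment Hoeffding bound: 2·exp(−2·2000·0.036²) = 2·exp(−5.18400) = 0.011211.
Union bound over 28 events: 28·0.011211 = 0.31391.

0.3139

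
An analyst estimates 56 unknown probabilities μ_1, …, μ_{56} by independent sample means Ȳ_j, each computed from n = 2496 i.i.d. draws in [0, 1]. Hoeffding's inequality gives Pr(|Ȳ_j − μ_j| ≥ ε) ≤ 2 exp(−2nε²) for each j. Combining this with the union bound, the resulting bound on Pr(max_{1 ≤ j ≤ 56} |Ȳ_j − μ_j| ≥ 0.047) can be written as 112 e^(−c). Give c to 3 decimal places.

11.027

Union bound over the 56 events: Pr(max_{1 ≤ j ≤ 56} |Ȳ_j − μ_j| ≥ 0.047) ≤ 56·2·exp(−2nε²) = 112 exp(−2·2496·0.047²).
So c = 2·2496·0.047² = 11.0273.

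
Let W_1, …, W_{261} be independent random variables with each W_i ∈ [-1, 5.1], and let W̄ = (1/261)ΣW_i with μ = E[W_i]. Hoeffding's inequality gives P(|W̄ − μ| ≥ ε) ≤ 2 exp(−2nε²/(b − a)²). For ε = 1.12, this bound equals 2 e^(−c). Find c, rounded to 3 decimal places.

17.597

c = 2nε²/(b − a)² = 2·261·1.12² / 6.1² = 17.5973.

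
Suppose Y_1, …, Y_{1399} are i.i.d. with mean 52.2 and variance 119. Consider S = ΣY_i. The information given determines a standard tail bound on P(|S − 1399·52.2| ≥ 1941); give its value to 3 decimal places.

0.044

With mean and variance of each term known, Chebyshev's inequality bounds the deviation of the sum (or sample mean).
Var(S) = n·Var(Y_i) = 1399·119 = 166481.
Chebyshev: P(|S − 1399·52.2| ≥ 1941) ≤ Var(S)/1941² = 166481/3767481 = 0.0442.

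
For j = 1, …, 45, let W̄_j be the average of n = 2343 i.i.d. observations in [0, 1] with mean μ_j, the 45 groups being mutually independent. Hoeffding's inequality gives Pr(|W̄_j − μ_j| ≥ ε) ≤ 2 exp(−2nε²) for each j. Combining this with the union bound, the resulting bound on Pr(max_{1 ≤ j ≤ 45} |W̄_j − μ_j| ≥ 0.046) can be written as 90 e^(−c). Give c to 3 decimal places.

Union bound over the 45 events: Pr(max_{1 ≤ j ≤ 45} |W̄_j − μ_j| ≥ 0.046) ≤ 45·2·exp(−2nε²) = 90 exp(−2·2343·0.046²).
So c = 2·2343·0.046² = 9.9156.

9.916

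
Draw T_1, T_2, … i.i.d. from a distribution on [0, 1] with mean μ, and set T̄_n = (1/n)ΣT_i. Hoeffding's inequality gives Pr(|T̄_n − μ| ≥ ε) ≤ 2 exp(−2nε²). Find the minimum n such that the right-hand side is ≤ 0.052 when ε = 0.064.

446

Require 2·exp(−2nε²) ≤ 0.052, i.e. 2nε² ≥ ln(2/0.052) = 3.649659.
So n ≥ 3.649659 / (2·0.064²) = 445.515.
The smallest integer n is 446.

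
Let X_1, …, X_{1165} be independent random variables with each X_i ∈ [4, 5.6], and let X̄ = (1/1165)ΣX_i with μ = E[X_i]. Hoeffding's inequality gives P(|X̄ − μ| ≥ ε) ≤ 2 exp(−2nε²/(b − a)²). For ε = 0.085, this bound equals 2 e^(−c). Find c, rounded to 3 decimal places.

6.576

c = 2nε²/(b − a)² = 2·1165·0.085² / 1.6² = 6.5759.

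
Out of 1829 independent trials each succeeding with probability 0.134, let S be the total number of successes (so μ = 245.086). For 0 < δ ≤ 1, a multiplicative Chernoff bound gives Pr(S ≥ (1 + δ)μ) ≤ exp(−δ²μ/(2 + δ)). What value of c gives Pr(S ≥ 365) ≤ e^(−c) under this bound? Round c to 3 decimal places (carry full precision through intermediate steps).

23.569

Write 365 = (1 + δ)μ, so δ = 365/245.086 − 1 = 0.4892732…
Then the exponent is δ²μ/(2 + δ) = (365 − μ)² / (μ·(2 + δ)) = 23.569411.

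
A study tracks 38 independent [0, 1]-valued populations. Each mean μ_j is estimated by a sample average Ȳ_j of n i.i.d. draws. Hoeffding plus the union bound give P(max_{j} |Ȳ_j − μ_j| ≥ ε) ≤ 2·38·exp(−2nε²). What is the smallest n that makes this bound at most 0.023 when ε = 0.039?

2664

Need 2·38·exp(−2nε²) ≤ 0.023, i.e. exp(−2nε²) ≤ 0.023/76.
So 2nε² ≥ ln(76/0.023) = 8.102994.
Hence n ≥ 8.102994/(2·0.039²) = 2663.706.
The smallest integer n is 2664.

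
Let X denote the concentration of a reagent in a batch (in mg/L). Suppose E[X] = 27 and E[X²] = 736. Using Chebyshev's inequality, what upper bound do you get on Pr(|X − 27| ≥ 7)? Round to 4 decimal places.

Var(X) = E[X²] − (E[X])² = 736 − 729 = 7.
Chebyshev's inequality: Pr(|X − μ| ≥ t) ≤ Var(X)/t² = 7/49 = 0.1429.

0.1429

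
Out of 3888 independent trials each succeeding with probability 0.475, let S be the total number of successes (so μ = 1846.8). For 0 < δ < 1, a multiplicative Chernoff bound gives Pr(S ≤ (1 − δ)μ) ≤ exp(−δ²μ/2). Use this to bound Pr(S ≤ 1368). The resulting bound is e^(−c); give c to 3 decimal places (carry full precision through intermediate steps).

Write 1368 = (1 − δ)μ, so δ = 1 − 1368/1846.8 = 0.2592593…
Then the exponent is δ²μ/2 = (μ − 1368)²/(2μ) = 62.066667.

62.067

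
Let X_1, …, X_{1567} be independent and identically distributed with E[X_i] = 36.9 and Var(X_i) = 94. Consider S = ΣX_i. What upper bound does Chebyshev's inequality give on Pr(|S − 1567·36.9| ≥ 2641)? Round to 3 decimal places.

Var(S) = n·Var(X_i) = 1567·94 = 147298.
Chebyshev: Pr(|S − 1567·36.9| ≥ 2641) ≤ Var(S)/2641² = 147298/6974881 = 0.0211.

0.021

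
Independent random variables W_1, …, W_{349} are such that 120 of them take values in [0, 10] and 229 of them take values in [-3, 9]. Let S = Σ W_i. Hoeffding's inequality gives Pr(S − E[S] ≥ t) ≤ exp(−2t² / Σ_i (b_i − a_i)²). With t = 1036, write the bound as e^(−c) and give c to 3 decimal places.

47.727

Σ(b_i − a_i)² = 120·10² + 229·12² = 44976.
c = 2t² / 44976 = 2·1036² / 44976 = 47.7275.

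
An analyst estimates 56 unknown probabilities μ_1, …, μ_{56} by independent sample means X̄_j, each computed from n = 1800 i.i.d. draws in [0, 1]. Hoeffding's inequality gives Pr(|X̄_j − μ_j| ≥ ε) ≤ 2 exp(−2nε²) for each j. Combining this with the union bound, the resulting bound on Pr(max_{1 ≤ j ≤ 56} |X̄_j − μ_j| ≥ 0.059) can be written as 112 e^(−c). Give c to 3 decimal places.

12.532

Union bound over the 56 events: Pr(max_{1 ≤ j ≤ 56} |X̄_j − μ_j| ≥ 0.059) ≤ 56·2·exp(−2nε²) = 112 exp(−2·1800·0.059²).
So c = 2·1800·0.059² = 12.5316.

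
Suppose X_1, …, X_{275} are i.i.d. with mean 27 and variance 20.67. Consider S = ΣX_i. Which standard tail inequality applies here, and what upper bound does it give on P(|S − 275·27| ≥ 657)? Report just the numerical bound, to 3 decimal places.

0.013

With mean and variance of each term known, Chebyshev's inequality bounds the deviation of the sum (or sample mean).
Var(S) = n·Var(X_i) = 275·20.67 = 5684.25.
Chebyshev: P(|S − 275·27| ≥ 657) ≤ Var(S)/657² = 5684.25/431649 = 0.0132.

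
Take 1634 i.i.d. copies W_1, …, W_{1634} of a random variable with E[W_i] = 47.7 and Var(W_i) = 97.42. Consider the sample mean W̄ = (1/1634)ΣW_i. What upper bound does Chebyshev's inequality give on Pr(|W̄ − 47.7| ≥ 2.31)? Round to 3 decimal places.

0.011

Var(W̄) = Var(W_i)/n = 97.42/1634 = 0.059621.
Chebyshev: Pr(|W̄ − 47.7| ≥ 2.31) ≤ Var(W̄)/(2.31)² = 97.42/(1634·2.31²) = 0.0112.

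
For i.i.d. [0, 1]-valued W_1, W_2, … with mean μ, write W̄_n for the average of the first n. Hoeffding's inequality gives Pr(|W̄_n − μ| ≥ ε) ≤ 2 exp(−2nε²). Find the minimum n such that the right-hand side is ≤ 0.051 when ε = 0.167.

Require 2·exp(−2nε²) ≤ 0.051, i.e. 2nε² ≥ ln(2/0.051) = 3.669077.
So n ≥ 3.669077 / (2·0.167²) = 65.780.
The smallest integer n is 66.

66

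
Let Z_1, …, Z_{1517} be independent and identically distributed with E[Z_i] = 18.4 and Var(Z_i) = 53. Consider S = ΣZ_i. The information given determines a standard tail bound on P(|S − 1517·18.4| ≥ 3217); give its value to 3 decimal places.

0.008

With mean and variance of each term known, Chebyshev's inequality bounds the deviation of the sum (or sample mean).
Var(S) = n·Var(Z_i) = 1517·53 = 80401.
Chebyshev: P(|S − 1517·18.4| ≥ 3217) ≤ Var(S)/3217² = 80401/10349089 = 0.0078.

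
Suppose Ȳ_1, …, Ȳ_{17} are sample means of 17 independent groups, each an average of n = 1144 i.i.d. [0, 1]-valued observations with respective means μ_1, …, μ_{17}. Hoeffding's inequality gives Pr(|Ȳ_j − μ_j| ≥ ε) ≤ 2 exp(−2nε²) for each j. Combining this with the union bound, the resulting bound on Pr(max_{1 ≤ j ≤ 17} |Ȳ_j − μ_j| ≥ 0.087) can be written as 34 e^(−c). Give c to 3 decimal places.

Union bound over the 17 events: Pr(max_{1 ≤ j ≤ 17} |Ȳ_j − μ_j| ≥ 0.087) ≤ 17·2·exp(−2nε²) = 34 exp(−2·1144·0.087²).
So c = 2·1144·0.087² = 17.3179.

17.318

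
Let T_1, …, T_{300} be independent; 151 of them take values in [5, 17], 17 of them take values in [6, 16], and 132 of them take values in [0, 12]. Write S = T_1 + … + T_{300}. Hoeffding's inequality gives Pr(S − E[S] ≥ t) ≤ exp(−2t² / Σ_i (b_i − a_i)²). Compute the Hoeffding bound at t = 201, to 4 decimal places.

Σ(b_i − a_i)² = 151·12² + 17·10² + 132·12² = 42452.
Exponent = 2·201² / 42452 = 1.90337.
Bound = exp(−1.90337) = 0.14906.

0.1491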